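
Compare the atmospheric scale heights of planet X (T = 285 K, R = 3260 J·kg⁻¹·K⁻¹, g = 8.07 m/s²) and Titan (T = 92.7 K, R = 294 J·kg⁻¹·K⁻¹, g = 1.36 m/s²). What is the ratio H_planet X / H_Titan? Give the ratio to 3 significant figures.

H = RT/g for each body.
H_planet X = 3260 × 285 / 8.07 = 115130 m.
H_Titan = 294 × 92.7 / 1.36 = 20040 m.
H_planet X/H_Titan = 115130/20040 = 5.7450.

H_planet X/H_Titan ≈ 5.75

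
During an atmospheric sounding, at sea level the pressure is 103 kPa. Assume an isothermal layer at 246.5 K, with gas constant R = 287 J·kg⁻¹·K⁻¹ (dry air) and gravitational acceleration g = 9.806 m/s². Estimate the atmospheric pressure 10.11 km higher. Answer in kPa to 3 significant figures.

P ≈ 25.4 kPa

Scale height: H = RT/g = 287 × 246.5 / 9.806 = 7214.5 m.
Barometric formula: P = P₀ exp(−z/H).
z/H = 10110/7214.5 = 1.4013; exp(−1.4013) = 0.24628.
P = 103 × 0.24628 = 25.367 kPa.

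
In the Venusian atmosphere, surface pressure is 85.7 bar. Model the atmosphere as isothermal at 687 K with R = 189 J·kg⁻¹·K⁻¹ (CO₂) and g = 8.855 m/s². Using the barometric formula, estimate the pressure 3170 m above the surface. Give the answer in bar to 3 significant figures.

P ≈ 69.0 bar

Scale height: H = RT/g = 189 × 687 / 8.855 = 14663 m.
Barometric formula: P = P₀ exp(−z/H).
z/H = 3170.0/14663 = 0.21619; exp(−0.21619) = 0.80558.
P = 85.7 × 0.80558 = 69.038 bar.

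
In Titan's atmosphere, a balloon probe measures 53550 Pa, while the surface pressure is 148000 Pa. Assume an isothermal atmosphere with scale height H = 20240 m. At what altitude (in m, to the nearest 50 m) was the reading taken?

Invert the barometric formula: z = H ln(P₀/P).
P₀/P = 148000/53550 = 2.7638; ln(2.7638) = 1.0166.
z = 20240 × 1.0166 = 20576 m.

z ≈ 20600 m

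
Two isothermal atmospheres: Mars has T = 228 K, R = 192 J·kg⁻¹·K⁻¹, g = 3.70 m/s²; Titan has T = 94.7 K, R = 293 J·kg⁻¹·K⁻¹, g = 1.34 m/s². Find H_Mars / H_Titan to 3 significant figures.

H = RT/g for each body.
H_Mars = 192 × 228 / 3.70 = 11831 m.
H_Titan = 293 × 94.7 / 1.34 = 20707 m.
H_Mars/H_Titan = 11831/20707 = 0.57135.

H_Mars/H_Titan ≈ 0.571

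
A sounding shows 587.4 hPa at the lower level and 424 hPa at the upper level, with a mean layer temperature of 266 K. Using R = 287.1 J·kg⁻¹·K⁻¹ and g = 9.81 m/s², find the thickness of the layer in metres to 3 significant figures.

Hypsometric equation: Δz = (R T̄/g) ln(P₁/P₂).
R T̄/g = 287.1 × 266 / 9.81 = 7784.8 m.
ln(587.4/424) = ln(1.3854) = 0.32599.
Δz = 7784.8 × 0.32599 = 2537.8 m.

Δz ≈ 2540 m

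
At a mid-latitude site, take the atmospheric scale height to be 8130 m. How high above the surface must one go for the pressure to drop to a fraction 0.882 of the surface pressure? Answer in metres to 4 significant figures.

z ≈ 1021 m

Set P/P₀ = exp(−z/H) = 0.882, so z = −H ln(0.882).
−ln(0.882) = 0.12556; z = 8130.0 × 0.12556 = 1020.8 m.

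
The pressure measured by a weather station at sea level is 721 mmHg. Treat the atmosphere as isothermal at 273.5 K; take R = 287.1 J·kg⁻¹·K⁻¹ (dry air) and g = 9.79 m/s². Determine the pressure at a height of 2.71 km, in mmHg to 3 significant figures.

P ≈ 514 mmHg

Scale height: H = RT/g = 287.1 × 273.5 / 9.79 = 8020.6 m.
Barometric formula: P = P₀ exp(−z/H).
z/H = 2710.0/8020.6 = 0.33788; exp(−0.33788) = 0.71328.
P = 721 × 0.71328 = 514.27 mmHg.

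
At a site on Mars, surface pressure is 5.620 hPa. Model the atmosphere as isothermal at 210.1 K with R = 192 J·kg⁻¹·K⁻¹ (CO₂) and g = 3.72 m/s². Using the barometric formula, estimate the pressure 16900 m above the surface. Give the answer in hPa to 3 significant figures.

Scale height: H = RT/g = 192 × 210.1 / 3.72 = 10844 m.
Barometric formula: P = P₀ exp(−z/H).
z/H = 16900/10844 = 1.5585; exp(−1.5585) = 0.21045.
P = 5.620 × 0.21045 = 1.1827 hPa.

P ≈ 1.18 hPa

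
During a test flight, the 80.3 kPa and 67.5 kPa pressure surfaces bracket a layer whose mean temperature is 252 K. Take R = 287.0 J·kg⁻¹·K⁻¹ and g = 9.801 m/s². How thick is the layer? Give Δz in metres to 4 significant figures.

Hypsometric equation: Δz = (R T̄/g) ln(P₁/P₂).
R T̄/g = 287.0 × 252 / 9.801 = 7379.2 m.
ln(80.3/67.5) = ln(1.1896) = 0.17362.
Δz = 7379.2 × 0.17362 = 1281.2 m.

Δz ≈ 1281 m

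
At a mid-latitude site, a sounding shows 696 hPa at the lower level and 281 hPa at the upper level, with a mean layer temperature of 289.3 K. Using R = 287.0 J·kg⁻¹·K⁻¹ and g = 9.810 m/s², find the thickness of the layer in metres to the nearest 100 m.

Hypsometric equation: Δz = (R T̄/g) ln(P₁/P₂).
R T̄/g = 287.0 × 289.3 / 9.810 = 8463.7 m.
ln(696/281) = ln(2.4769) = 0.90701.
Δz = 8463.7 × 0.90701 = 7676.7 m.

Δz ≈ 7700 m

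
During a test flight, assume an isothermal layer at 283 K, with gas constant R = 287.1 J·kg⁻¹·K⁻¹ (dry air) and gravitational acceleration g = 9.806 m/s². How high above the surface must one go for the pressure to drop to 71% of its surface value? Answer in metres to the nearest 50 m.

z ≈ 2850 m

Scale height: H = RT/g = 287.1 × 283 / 9.806 = 8285.7 m.
Set P/P₀ = exp(−z/H) = 0.71, so z = −H ln(0.71).
−ln(0.71) = 0.34249; z = 8285.7 × 0.34249 = 2837.8 m.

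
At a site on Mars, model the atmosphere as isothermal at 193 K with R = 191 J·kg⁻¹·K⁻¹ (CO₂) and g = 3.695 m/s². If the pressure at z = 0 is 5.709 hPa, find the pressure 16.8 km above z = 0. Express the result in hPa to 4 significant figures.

P ≈ 1.060 hPa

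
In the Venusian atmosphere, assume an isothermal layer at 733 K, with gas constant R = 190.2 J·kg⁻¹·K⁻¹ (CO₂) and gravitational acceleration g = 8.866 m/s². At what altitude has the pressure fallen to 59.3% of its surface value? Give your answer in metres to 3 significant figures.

Scale height: H = RT/g = 190.2 × 733 / 8.866 = 15725 m.
Set P/P₀ = exp(−z/H) = 0.593, so z = −H ln(0.593).
−ln(0.593) = 0.52256; z = 15725 × 0.52256 = 8217.3 m.

z ≈ 8220 m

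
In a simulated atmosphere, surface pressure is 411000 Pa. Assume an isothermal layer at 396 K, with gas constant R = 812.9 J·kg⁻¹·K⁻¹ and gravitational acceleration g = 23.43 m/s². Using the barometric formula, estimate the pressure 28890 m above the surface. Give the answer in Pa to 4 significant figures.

P ≈ 50190 Pa

Scale height: H = RT/g = 812.9 × 396 / 23.43 = 13739 m.
Barometric formula: P = P₀ exp(−z/H).
z/H = 28890/13739 = 2.1028; exp(−2.1028) = 0.12211.
P = 411000 × 0.12211 = 50187 Pa.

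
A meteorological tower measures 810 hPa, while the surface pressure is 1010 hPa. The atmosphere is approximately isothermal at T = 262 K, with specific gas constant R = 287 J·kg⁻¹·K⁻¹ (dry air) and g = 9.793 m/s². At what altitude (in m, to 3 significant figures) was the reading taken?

z ≈ 1690 m

Scale height: H = RT/g = 287 × 262 / 9.793 = 7678.3 m.
Invert the barometric formula: z = H ln(P₀/P).
P₀/P = 1010/810 = 1.2469; ln(1.2469) = 0.22066.
z = 7678.3 × 0.22066 = 1694.3 m.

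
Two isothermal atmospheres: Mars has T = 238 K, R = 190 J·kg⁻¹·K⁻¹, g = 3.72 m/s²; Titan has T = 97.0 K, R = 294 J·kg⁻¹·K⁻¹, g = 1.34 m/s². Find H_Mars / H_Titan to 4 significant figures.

H_Mars/H_Titan ≈ 0.5712

H = RT/g for each body.
H_Mars = 190 × 238 / 3.72 = 12156 m.
H_Titan = 294 × 97.0 / 1.34 = 21282 m.
H_Mars/H_Titan = 12156/21282 = 0.57119.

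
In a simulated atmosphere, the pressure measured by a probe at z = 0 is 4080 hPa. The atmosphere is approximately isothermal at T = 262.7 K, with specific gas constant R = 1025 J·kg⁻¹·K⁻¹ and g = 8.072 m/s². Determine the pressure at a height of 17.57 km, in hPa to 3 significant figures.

P ≈ 2410 hPa

Scale height: H = RT/g = 1025 × 262.7 / 8.072 = 33358 m.
Barometric formula: P = P₀ exp(−z/H).
z/H = 17570/33358 = 0.52671; exp(−0.52671) = 0.59054.
P = 4080 × 0.59054 = 2409.4 hPa.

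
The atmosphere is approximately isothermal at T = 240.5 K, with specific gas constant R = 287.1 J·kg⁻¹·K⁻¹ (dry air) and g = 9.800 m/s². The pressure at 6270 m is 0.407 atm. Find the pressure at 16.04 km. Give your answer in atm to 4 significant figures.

Scale height: H = RT/g = 287.1 × 240.5 / 9.800 = 7045.7 m.
Between two levels, P₂ = P₁ exp(−Δz/H) with Δz = z₂ − z₁.
Δz = 16040 − 6270.0 = 9770.0 m; Δz/H = 9770.0/7045.7 = 1.3867.
P₂ = 0.407 × exp(−1.3867) = 0.407 × 0.24990 = 0.10171 atm.

P ≈ 0.1017 atm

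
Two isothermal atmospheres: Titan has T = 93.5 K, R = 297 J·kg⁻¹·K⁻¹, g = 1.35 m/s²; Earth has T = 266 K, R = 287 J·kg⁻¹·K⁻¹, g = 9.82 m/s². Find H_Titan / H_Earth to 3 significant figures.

H_Titan/H_Earth ≈ 2.65

H = RT/g for each body.
H_Titan = 297 × 93.5 / 1.35 = 20570 m.
H_Earth = 287 × 266 / 9.82 = 7774.1 m.
H_Titan/H_Earth = 20570/7774.1 = 2.6460.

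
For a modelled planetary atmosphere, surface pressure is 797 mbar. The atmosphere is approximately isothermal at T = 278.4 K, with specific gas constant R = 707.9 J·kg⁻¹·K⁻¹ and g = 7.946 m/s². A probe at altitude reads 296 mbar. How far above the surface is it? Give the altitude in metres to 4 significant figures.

Scale height: H = RT/g = 707.9 × 278.4 / 7.946 = 24802 m.
Invert the barometric formula: z = H ln(P₀/P).
P₀/P = 797/296 = 2.6926; ln(2.6926) = 0.99051.
z = 24802 × 0.99051 = 24567 m.

z ≈ 24570 m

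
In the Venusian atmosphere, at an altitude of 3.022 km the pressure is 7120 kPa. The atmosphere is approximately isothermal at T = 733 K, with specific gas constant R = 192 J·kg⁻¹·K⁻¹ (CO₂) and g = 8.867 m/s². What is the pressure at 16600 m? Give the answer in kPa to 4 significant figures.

P ≈ 3027 kPa

Scale height: H = RT/g = 192 × 733 / 8.867 = 15872 m.
Between two levels, P₂ = P₁ exp(−Δz/H) with Δz = z₂ − z₁.
Δz = 16600 − 3022.0 = 13578 m; Δz/H = 13578/15872 = 0.85547.
P₂ = 7120 × exp(−0.85547) = 7120 × 0.42508 = 3026.6 kPa.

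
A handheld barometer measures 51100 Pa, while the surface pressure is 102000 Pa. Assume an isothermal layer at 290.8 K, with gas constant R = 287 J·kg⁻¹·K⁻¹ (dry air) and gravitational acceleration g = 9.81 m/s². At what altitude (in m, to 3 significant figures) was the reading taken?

z ≈ 5880 m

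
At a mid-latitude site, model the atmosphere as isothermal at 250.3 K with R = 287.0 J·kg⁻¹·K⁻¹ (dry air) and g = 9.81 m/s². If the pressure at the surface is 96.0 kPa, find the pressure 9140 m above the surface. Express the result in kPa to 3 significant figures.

P ≈ 27.6 kPa

Scale height: H = RT/g = 287.0 × 250.3 / 9.81 = 7322.7 m.
Barometric formula: P = P₀ exp(−z/H).
z/H = 9140.0/7322.7 = 1.2482; exp(−1.2482) = 0.28702.
P = 96.0 × 0.28702 = 27.554 kPa.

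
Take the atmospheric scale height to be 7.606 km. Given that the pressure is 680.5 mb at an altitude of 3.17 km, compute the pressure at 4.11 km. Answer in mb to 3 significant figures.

Between two levels, P₂ = P₁ exp(−Δz/H) with Δz = z₂ − z₁.
Δz = 4110.0 − 3170.0 = 940.00 m; Δz/H = 940.00/7606.0 = 0.12359.
P₂ = 680.5 × exp(−0.12359) = 680.5 × 0.88374 = 601.39 mb.

P ≈ 601 mb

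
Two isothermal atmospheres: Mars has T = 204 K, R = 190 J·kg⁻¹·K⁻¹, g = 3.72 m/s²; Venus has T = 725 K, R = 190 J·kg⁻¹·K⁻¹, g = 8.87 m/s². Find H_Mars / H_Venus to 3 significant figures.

H = RT/g for each body.
H_Mars = 190 × 204 / 3.72 = 10419 m.
H_Venus = 190 × 725 / 8.87 = 15530 m.
H_Mars/H_Venus = 10419/15530 = 0.67090.

H_Mars/H_Venus ≈ 0.671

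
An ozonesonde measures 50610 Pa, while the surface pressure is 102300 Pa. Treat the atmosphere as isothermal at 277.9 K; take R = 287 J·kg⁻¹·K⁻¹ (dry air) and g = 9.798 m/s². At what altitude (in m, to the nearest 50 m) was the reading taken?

z ≈ 5750 m

Scale height: H = RT/g = 287 × 277.9 / 9.798 = 8140.2 m.
Invert the barometric formula: z = H ln(P₀/P).
P₀/P = 102300/50610 = 2.0213; ln(2.0213) = 0.70374.
z = 8140.2 × 0.70374 = 5728.6 m.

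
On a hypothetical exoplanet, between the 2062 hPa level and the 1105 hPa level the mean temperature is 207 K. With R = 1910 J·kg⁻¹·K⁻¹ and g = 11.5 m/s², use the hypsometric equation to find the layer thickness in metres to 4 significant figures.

Hypsometric equation: Δz = (R T̄/g) ln(P₁/P₂).
R T̄/g = 1910 × 207 / 11.5 = 34380 m.
ln(2062/1105) = ln(1.8661) = 0.62385.
Δz = 34380 × 0.62385 = 21448 m.

Δz ≈ 21450 m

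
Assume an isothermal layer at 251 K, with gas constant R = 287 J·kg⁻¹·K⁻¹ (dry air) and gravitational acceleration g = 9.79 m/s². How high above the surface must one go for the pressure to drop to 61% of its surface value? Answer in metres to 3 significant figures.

z ≈ 3640 m

Scale height: H = RT/g = 287 × 251 / 9.79 = 7358.2 m.
Set P/P₀ = exp(−z/H) = 0.61, so z = −H ln(0.61).
−ln(0.61) = 0.49430; z = 7358.2 × 0.49430 = 3637.2 m.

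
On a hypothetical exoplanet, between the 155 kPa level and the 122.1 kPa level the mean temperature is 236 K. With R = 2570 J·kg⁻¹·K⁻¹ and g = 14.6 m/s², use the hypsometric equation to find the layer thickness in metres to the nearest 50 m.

Hypsometric equation: Δz = (R T̄/g) ln(P₁/P₂).
R T̄/g = 2570 × 236 / 14.6 = 41542 m.
ln(155/122.1) = ln(1.2695) = 0.23862.
Δz = 41542 × 0.23862 = 9912.8 m.

Δz ≈ 9900 m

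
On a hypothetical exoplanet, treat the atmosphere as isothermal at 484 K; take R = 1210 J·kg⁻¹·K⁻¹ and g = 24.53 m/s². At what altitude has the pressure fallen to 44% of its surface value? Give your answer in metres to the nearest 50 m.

Scale height: H = RT/g = 1210 × 484 / 24.53 = 23874 m.
Set P/P₀ = exp(−z/H) = 0.44, so z = −H ln(0.44).
−ln(0.44) = 0.82098; z = 23874 × 0.82098 = 19600 m.

z ≈ 19600 m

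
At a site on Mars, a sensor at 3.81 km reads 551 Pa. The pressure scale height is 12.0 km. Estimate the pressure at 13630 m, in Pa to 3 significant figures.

P ≈ 243 Pa

Between two levels, P₂ = P₁ exp(−Δz/H) with Δz = z₂ − z₁.
Δz = 13630 − 3810.0 = 9820.0 m; Δz/H = 9820.0/12000 = 0.81833.
P₂ = 551 × exp(−0.81833) = 551 × 0.44117 = 243.08 Pa.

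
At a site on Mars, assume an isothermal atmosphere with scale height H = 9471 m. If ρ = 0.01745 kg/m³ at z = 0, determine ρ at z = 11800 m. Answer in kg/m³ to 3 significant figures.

In an isothermal atmosphere, density decays like pressure: ρ = ρ₀ exp(−z/H).
z/H = 11800/9471.0 = 1.2459; exp(−1.2459) = 0.28768.
ρ = 0.01745 × 0.28768 = 0.0050200 kg/m³.

ρ ≈ 0.00502 kg/m³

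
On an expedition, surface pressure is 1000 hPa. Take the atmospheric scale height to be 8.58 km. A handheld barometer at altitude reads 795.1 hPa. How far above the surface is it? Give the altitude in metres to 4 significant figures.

Invert the barometric formula: z = H ln(P₀/P).
P₀/P = 1000/795.1 = 1.2577; ln(1.2577) = 0.22928.
z = 8580.0 × 0.22928 = 1967.2 m.

z ≈ 1967 m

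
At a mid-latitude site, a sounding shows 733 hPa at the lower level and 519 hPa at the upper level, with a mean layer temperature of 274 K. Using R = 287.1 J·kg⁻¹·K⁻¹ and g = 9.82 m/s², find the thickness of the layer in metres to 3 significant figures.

Hypsometric equation: Δz = (R T̄/g) ln(P₁/P₂).
R T̄/g = 287.1 × 274 / 9.82 = 8010.7 m.
ln(733/519) = ln(1.4123) = 0.34522.
Δz = 8010.7 × 0.34522 = 2765.5 m.

Δz ≈ 2770 m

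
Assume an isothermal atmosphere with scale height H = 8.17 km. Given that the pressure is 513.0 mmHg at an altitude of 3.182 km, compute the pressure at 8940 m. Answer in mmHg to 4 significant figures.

Between two levels, P₂ = P₁ exp(−Δz/H) with Δz = z₂ − z₁.
Δz = 8940.0 − 3182.0 = 5758.0 m; Δz/H = 5758.0/8170.0 = 0.70477.
P₂ = 513.0 × exp(−0.70477) = 513.0 × 0.49422 = 253.53 mmHg.

P ≈ 253.5 mmHg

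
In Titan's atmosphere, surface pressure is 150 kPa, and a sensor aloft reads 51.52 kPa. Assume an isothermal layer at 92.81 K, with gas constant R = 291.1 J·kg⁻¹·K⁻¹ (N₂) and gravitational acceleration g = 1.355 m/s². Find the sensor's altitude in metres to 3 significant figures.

Scale height: H = RT/g = 291.1 × 92.81 / 1.355 = 19939 m.
Invert the barometric formula: z = H ln(P₀/P).
P₀/P = 150/51.52 = 2.9115; ln(2.9115) = 1.0687.
z = 19939 × 1.0687 = 21309 m.

z ≈ 21300 m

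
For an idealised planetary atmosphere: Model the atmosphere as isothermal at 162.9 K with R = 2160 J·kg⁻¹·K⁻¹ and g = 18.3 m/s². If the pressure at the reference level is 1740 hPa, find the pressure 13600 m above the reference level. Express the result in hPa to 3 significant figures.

Scale height: H = RT/g = 2160 × 162.9 / 18.3 = 19228 m.
Barometric formula: P = P₀ exp(−z/H).
z/H = 13600/19228 = 0.70730; exp(−0.70730) = 0.49297.
P = 1740 × 0.49297 = 857.77 hPa.

P ≈ 858 hPa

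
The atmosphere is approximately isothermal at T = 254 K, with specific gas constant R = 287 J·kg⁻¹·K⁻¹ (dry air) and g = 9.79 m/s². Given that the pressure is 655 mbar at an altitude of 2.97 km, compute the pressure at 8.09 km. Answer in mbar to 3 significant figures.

P ≈ 329 mbar

Scale height: H = RT/g = 287 × 254 / 9.79 = 7446.2 m.
Between two levels, P₂ = P₁ exp(−Δz/H) with Δz = z₂ − z₁.
Δz = 8090.0 − 2970.0 = 5120.0 m; Δz/H = 5120.0/7446.2 = 0.68760.
P₂ = 655 × exp(−0.68760) = 655 × 0.50278 = 329.32 mbar.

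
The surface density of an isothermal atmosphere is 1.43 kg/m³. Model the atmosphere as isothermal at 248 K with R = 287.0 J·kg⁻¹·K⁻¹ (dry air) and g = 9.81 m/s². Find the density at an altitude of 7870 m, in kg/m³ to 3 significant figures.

ρ ≈ 0.483 kg/m³

Scale height: H = RT/g = 287.0 × 248 / 9.81 = 7255.5 m.
In an isothermal atmosphere, density decays like pressure: ρ = ρ₀ exp(−z/H).
z/H = 7870.0/7255.5 = 1.0847; exp(−1.0847) = 0.33800.
ρ = 1.43 × 0.33800 = 0.48334 kg/m³.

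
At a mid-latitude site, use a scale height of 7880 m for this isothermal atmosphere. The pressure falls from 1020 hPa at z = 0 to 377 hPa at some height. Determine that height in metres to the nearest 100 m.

z ≈ 7800 m

Invert the barometric formula: z = H ln(P₀/P).
P₀/P = 1020/377 = 2.7056; ln(2.7056) = 0.99532.
z = 7880.0 × 0.99532 = 7843.1 m.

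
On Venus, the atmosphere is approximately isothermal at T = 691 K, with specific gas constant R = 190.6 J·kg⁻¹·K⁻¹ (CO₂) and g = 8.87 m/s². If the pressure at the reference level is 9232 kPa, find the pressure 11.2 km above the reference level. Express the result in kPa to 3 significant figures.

Scale height: H = RT/g = 190.6 × 691 / 8.87 = 14848 m.
Barometric formula: P = P₀ exp(−z/H).
z/H = 11200/14848 = 0.75431; exp(−0.75431) = 0.47034.
P = 9232 × 0.47034 = 4342.2 kPa.

P ≈ 4340 kPa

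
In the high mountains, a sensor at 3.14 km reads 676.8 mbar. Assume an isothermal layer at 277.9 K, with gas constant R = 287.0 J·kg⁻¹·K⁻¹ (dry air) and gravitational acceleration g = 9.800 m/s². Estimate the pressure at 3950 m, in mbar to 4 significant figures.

Scale height: H = RT/g = 287.0 × 277.9 / 9.800 = 8138.5 m.
Between two levels, P₂ = P₁ exp(−Δz/H) with Δz = z₂ − z₁.
Δz = 3950.0 − 3140.0 = 810.00 m; Δz/H = 810.00/8138.5 = 0.099527.
P₂ = 676.8 × exp(−0.099527) = 676.8 × 0.90527 = 612.69 mbar.

P ≈ 612.7 mbar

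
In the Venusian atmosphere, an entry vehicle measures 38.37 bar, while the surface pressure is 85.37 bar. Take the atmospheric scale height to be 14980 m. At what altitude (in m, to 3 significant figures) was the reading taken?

z ≈ 12000 m

Invert the barometric formula: z = H ln(P₀/P).
P₀/P = 85.37/38.37 = 2.2249; ln(2.2249) = 0.79971.
z = 14980 × 0.79971 = 11980 m.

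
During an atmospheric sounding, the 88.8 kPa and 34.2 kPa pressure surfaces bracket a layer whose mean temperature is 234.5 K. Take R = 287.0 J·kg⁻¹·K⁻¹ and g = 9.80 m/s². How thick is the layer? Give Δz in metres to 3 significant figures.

Hypsometric equation: Δz = (R T̄/g) ln(P₁/P₂).
R T̄/g = 287.0 × 234.5 / 9.80 = 6867.5 m.
ln(88.8/34.2) = ln(2.5965) = 0.95416.
Δz = 6867.5 × 0.95416 = 6552.7 m.

Δz ≈ 6550 m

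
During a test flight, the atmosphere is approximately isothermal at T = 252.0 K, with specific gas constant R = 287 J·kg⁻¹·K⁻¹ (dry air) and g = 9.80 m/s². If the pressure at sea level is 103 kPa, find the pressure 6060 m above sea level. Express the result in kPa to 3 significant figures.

P ≈ 45.3 kPa

Scale height: H = RT/g = 287 × 252.0 / 9.80 = 7380.0 m.
Barometric formula: P = P₀ exp(−z/H).
z/H = 6060.0/7380.0 = 0.82114; exp(−0.82114) = 0.43993.
P = 103 × 0.43993 = 45.313 kPa.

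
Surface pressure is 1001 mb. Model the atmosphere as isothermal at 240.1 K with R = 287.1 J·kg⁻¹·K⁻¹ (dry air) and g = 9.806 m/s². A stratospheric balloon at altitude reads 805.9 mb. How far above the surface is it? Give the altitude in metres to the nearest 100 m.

z ≈ 1500 m

Scale height: H = RT/g = 287.1 × 240.1 / 9.806 = 7029.6 m.
Invert the barometric formula: z = H ln(P₀/P).
P₀/P = 1001/805.9 = 1.2421; ln(1.2421) = 0.21680.
z = 7029.6 × 0.21680 = 1524.0 m.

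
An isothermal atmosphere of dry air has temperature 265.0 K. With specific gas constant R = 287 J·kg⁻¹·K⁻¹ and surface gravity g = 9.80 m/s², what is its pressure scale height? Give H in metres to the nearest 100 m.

The scale height of an isothermal atmosphere is H = RT/g.
H = 287 × 265.0 / 9.80 = 76055/9.80 = 7760.7 m.

H ≈ 7800 m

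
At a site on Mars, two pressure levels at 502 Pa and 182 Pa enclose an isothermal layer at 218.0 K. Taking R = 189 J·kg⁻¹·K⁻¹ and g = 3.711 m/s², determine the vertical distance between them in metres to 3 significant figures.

Δz ≈ 11300 m

Hypsometric equation: Δz = (R T̄/g) ln(P₁/P₂).
R T̄/g = 189 × 218.0 / 3.711 = 11103 m.
ln(502/182) = ln(2.7582) = 1.0146.
Δz = 11103 × 1.0146 = 11265 m.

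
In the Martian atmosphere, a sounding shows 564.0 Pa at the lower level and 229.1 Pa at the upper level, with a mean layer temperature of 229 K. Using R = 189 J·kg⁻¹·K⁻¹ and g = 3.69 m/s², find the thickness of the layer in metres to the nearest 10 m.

Δz ≈ 10570 m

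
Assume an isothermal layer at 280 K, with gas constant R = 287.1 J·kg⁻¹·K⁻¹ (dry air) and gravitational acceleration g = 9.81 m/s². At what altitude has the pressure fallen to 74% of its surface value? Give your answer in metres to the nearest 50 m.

z ≈ 2450 m

Scale height: H = RT/g = 287.1 × 280 / 9.81 = 8194.5 m.
Set P/P₀ = exp(−z/H) = 0.74, so z = −H ln(0.74).
−ln(0.74) = 0.30111; z = 8194.5 × 0.30111 = 2467.4 m.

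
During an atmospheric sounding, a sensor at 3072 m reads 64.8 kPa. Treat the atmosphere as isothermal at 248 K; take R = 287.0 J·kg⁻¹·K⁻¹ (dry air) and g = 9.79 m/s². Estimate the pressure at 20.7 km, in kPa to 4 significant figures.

Scale height: H = RT/g = 287.0 × 248 / 9.79 = 7270.3 m.
Between two levels, P₂ = P₁ exp(−Δz/H) with Δz = z₂ − z₁.
Δz = 20700 − 3072.0 = 17628 m; Δz/H = 17628/7270.3 = 2.4247.
P₂ = 64.8 × exp(−2.4247) = 64.8 × 0.088505 = 5.7351 kPa.

P ≈ 5.735 kPa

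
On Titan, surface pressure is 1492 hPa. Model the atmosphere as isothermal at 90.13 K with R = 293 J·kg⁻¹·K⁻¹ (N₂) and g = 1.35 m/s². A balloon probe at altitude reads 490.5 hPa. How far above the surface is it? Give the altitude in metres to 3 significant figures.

Scale height: H = RT/g = 293 × 90.13 / 1.35 = 19562 m.
Invert the barometric formula: z = H ln(P₀/P).
P₀/P = 1492/490.5 = 3.0418; ln(3.0418) = 1.1124.
z = 19562 × 1.1124 = 21761 m.

z ≈ 21800 m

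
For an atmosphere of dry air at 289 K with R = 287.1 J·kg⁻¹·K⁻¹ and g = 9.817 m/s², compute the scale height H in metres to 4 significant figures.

H ≈ 8452 m

The scale height of an isothermal atmosphere is H = RT/g.
H = 287.1 × 289 / 9.817 = 82972/9.817 = 8451.9 m.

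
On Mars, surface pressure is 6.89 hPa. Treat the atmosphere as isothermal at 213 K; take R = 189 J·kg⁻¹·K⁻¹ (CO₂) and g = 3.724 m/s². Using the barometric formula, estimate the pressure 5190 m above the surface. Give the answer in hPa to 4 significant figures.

P ≈ 4.263 hPa

Scale height: H = RT/g = 189 × 213 / 3.724 = 10810 m.
Barometric formula: P = P₀ exp(−z/H).
z/H = 5190.0/10810 = 0.48011; exp(−0.48011) = 0.61872.
P = 6.89 × 0.61872 = 4.2630 hPa.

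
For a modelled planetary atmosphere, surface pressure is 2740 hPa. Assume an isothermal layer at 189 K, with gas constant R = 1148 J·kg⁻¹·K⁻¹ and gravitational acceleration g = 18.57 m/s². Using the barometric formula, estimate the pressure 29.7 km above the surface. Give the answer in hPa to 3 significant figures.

P ≈ 216 hPa

Scale height: H = RT/g = 1148 × 189 / 18.57 = 11684 m.
Barometric formula: P = P₀ exp(−z/H).
z/H = 29700/11684 = 2.5419; exp(−2.5419) = 0.078717.
P = 2740 × 0.078717 = 215.68 hPa.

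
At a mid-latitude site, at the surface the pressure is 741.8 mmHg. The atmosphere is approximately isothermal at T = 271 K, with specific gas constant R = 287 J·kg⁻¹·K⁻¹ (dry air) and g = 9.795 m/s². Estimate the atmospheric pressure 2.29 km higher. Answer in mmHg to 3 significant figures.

Scale height: H = RT/g = 287 × 271 / 9.795 = 7940.5 m.
Barometric formula: P = P₀ exp(−z/H).
z/H = 2290.0/7940.5 = 0.28839; exp(−0.28839) = 0.74947.
P = 741.8 × 0.74947 = 555.96 mmHg.

P ≈ 556 mmHg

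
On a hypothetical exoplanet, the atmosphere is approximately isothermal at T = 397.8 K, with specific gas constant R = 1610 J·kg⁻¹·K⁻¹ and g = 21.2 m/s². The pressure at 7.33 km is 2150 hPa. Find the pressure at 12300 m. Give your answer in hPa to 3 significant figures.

Scale height: H = RT/g = 1610 × 397.8 / 21.2 = 30210 m.
Between two levels, P₂ = P₁ exp(−Δz/H) with Δz = z₂ − z₁.
Δz = 12300 − 7330.0 = 4970.0 m; Δz/H = 4970.0/30210 = 0.16452.
P₂ = 2150 × exp(−0.16452) = 2150 × 0.84830 = 1823.8 hPa.

P ≈ 1820 hPa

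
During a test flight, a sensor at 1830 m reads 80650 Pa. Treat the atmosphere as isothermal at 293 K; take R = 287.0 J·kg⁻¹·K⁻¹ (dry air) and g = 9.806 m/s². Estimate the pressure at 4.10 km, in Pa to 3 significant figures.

P ≈ 61900 Pa

Scale height: H = RT/g = 287.0 × 293 / 9.806 = 8575.5 m.
Between two levels, P₂ = P₁ exp(−Δz/H) with Δz = z₂ − z₁.
Δz = 4100.0 − 1830.0 = 2270.0 m; Δz/H = 2270.0/8575.5 = 0.26471.
P₂ = 80650 × exp(−0.26471) = 80650 × 0.76743 = 61893 Pa.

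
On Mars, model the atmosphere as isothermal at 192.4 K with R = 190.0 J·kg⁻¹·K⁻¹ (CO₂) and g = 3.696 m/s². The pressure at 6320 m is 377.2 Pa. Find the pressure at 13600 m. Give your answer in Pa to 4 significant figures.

Scale height: H = RT/g = 190.0 × 192.4 / 3.696 = 9890.7 m.
Between two levels, P₂ = P₁ exp(−Δz/H) with Δz = z₂ − z₁.
Δz = 13600 − 6320.0 = 7280.0 m; Δz/H = 7280.0/9890.7 = 0.73604.
P₂ = 377.2 × exp(−0.73604) = 377.2 × 0.47901 = 180.68 Pa.

P ≈ 180.7 Pa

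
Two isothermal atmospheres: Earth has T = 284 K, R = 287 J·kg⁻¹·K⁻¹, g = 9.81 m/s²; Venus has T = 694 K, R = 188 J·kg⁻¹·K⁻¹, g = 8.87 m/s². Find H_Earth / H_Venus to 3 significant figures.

H = RT/g for each body.
H_Earth = 287 × 284 / 9.81 = 8308.7 m.
H_Venus = 188 × 694 / 8.87 = 14709 m.
H_Earth/H_Venus = 8308.7/14709 = 0.56487.

H_Earth/H_Venus ≈ 0.565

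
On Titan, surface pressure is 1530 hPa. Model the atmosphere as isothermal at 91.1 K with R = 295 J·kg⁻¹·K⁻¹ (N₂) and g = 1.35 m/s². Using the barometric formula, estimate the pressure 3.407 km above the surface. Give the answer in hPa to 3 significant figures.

P ≈ 1290 hPa

Scale height: H = RT/g = 295 × 91.1 / 1.35 = 19907 m.
Barometric formula: P = P₀ exp(−z/H).
z/H = 3407.0/19907 = 0.17115; exp(−0.17115) = 0.84270.
P = 1530 × 0.84270 = 1289.3 hPa.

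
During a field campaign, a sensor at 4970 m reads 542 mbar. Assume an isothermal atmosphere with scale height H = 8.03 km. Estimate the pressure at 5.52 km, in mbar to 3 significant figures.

Between two levels, P₂ = P₁ exp(−Δz/H) with Δz = z₂ − z₁.
Δz = 5520.0 − 4970.0 = 550.00 m; Δz/H = 550.00/8030.0 = 0.068493.
P₂ = 542 × exp(−0.068493) = 542 × 0.93380 = 506.12 mbar.

P ≈ 506 mbar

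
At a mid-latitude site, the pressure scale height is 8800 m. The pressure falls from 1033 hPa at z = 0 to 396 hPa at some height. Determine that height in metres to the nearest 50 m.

z ≈ 8450 m

Invert the barometric formula: z = H ln(P₀/P).
P₀/P = 1033/396 = 2.6086; ln(2.6086) = 0.95881.
z = 8800.0 × 0.95881 = 8437.5 m.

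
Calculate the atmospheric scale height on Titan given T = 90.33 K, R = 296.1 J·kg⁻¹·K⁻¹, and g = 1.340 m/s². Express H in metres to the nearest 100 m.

H ≈ 20000 m

The scale height of an isothermal atmosphere is H = RT/g.
H = 296.1 × 90.33 / 1.340 = 26747/1.340 = 19960 m.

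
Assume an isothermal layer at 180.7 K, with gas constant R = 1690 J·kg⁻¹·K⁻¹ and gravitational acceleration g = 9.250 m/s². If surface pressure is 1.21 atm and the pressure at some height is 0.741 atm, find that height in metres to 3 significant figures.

Scale height: H = RT/g = 1690 × 180.7 / 9.250 = 33014 m.
Invert the barometric formula: z = H ln(P₀/P).
P₀/P = 1.21/0.741 = 1.6329; ln(1.6329) = 0.49036.
z = 33014 × 0.49036 = 16189 m.

z ≈ 16200 m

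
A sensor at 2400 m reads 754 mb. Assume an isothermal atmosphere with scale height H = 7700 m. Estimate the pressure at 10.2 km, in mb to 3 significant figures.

P ≈ 274 mb

Between two levels, P₂ = P₁ exp(−Δz/H) with Δz = z₂ − z₁.
Δz = 10200 − 2400.0 = 7800.0 m; Δz/H = 7800.0/7700.0 = 1.0130.
P₂ = 754 × exp(−1.0130) = 754 × 0.36313 = 273.80 mb.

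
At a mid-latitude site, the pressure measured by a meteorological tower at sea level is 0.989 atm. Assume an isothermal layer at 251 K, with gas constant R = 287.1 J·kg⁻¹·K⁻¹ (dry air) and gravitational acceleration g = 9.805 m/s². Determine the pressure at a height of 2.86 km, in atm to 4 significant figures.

P ≈ 0.6702 atm

Scale height: H = RT/g = 287.1 × 251 / 9.805 = 7349.5 m.
Barometric formula: P = P₀ exp(−z/H).
z/H = 2860.0/7349.5 = 0.38914; exp(−0.38914) = 0.67764.
P = 0.989 × 0.67764 = 0.67019 atm.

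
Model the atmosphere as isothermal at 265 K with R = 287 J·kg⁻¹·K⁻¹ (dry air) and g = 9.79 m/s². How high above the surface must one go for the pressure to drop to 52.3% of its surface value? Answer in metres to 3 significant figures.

Scale height: H = RT/g = 287 × 265 / 9.79 = 7768.6 m.
Set P/P₀ = exp(−z/H) = 0.523, so z = −H ln(0.523).
−ln(0.523) = 0.64817; z = 7768.6 × 0.64817 = 5035.4 m.

z ≈ 5040 m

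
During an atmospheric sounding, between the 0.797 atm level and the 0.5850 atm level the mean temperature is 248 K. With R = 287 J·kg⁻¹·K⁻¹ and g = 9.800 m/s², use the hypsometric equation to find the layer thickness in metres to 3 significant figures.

Hypsometric equation: Δz = (R T̄/g) ln(P₁/P₂).
R T̄/g = 287 × 248 / 9.800 = 7262.9 m.
ln(0.797/0.5850) = ln(1.3624) = 0.30925.
Δz = 7262.9 × 0.30925 = 2246.1 m.

Δz ≈ 2250 m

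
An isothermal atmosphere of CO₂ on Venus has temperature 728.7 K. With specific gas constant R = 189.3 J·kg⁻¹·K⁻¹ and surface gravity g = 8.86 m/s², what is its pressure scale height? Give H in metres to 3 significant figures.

H ≈ 15600 m

The scale height of an isothermal atmosphere is H = RT/g.
H = 189.3 × 728.7 / 8.86 = 137940/8.86 = 15569 m.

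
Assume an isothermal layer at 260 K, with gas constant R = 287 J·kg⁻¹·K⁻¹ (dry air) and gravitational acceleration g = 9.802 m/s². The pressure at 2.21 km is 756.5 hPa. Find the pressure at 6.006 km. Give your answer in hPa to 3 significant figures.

Scale height: H = RT/g = 287 × 260 / 9.802 = 7612.7 m.
Between two levels, P₂ = P₁ exp(−Δz/H) with Δz = z₂ − z₁.
Δz = 6006.0 − 2210.0 = 3796.0 m; Δz/H = 3796.0/7612.7 = 0.49864.
P₂ = 756.5 × exp(−0.49864) = 756.5 × 0.60736 = 459.47 hPa.

P ≈ 459 hPa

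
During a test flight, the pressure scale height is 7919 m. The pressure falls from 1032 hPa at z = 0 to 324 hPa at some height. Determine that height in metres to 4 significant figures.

Invert the barometric formula: z = H ln(P₀/P).
P₀/P = 1032/324 = 3.1852; ln(3.1852) = 1.1585.
z = 7919.0 × 1.1585 = 9174.2 m.

z ≈ 9174 m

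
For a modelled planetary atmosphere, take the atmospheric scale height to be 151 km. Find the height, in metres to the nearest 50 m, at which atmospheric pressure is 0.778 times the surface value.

Set P/P₀ = exp(−z/H) = 0.778, so z = −H ln(0.778).
−ln(0.778) = 0.25103; z = 151000 × 0.25103 = 37906 m.

z ≈ 37900 m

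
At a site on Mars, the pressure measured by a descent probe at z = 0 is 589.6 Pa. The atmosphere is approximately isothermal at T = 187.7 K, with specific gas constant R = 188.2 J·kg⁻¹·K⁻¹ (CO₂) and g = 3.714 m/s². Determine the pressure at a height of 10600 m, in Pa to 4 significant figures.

P ≈ 193.4 Pa

Scale height: H = RT/g = 188.2 × 187.7 / 3.714 = 9511.3 m.
Barometric formula: P = P₀ exp(−z/H).
z/H = 10600/9511.3 = 1.1145; exp(−1.1145) = 0.32808.
P = 589.6 × 0.32808 = 193.44 Pa.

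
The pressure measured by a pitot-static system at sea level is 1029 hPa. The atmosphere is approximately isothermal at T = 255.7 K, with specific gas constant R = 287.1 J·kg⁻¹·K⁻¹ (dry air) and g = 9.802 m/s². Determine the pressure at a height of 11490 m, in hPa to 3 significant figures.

P ≈ 222 hPa

Scale height: H = RT/g = 287.1 × 255.7 / 9.802 = 7489.4 m.
Barometric formula: P = P₀ exp(−z/H).
z/H = 11490/7489.4 = 1.5342; exp(−1.5342) = 0.21563.
P = 1029 × 0.21563 = 221.88 hPa.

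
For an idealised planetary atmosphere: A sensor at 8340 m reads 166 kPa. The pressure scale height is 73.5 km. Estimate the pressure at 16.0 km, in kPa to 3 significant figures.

P ≈ 150 kPa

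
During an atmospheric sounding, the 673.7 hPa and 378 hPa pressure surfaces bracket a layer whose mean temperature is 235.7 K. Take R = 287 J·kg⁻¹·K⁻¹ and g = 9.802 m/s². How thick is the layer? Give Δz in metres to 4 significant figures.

Hypsometric equation: Δz = (R T̄/g) ln(P₁/P₂).
R T̄/g = 287 × 235.7 / 9.802 = 6901.2 m.
ln(673.7/378) = ln(1.7823) = 0.57790.
Δz = 6901.2 × 0.57790 = 3988.2 m.

Δz ≈ 3988 m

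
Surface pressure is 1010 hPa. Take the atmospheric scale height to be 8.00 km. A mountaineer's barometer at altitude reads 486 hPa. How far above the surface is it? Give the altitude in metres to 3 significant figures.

Invert the barometric formula: z = H ln(P₀/P).
P₀/P = 1010/486 = 2.0782; ln(2.0782) = 0.73150.
z = 8000.0 × 0.73150 = 5852.0 m.

z ≈ 5850 m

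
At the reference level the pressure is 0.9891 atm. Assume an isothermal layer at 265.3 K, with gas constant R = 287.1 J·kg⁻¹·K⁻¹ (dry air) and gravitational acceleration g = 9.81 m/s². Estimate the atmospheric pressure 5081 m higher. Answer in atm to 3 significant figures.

P ≈ 0.514 atm

Scale height: H = RT/g = 287.1 × 265.3 / 9.81 = 7764.3 m.
Barometric formula: P = P₀ exp(−z/H).
z/H = 5081.0/7764.3 = 0.65441; exp(−0.65441) = 0.51975.
P = 0.9891 × 0.51975 = 0.51408 atm.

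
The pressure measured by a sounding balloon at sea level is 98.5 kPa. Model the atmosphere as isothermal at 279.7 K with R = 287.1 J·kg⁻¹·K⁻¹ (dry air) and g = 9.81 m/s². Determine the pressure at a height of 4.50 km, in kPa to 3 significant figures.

P ≈ 56.8 kPa

Scale height: H = RT/g = 287.1 × 279.7 / 9.81 = 8185.7 m.
Barometric formula: P = P₀ exp(−z/H).
z/H = 4500.0/8185.7 = 0.54974; exp(−0.54974) = 0.57710.
P = 98.5 × 0.57710 = 56.844 kPa.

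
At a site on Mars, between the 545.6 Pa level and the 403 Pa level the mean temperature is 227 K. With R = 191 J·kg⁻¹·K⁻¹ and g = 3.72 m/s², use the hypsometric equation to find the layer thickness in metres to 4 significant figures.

Δz ≈ 3531 m

Hypsometric equation: Δz = (R T̄/g) ln(P₁/P₂).
R T̄/g = 191 × 227 / 3.72 = 11655 m.
ln(545.6/403) = ln(1.3538) = 0.30292.
Δz = 11655 × 0.30292 = 3530.5 m.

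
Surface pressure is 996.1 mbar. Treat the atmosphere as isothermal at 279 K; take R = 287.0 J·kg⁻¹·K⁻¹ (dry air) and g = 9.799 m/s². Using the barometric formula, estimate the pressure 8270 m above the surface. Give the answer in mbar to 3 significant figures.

Scale height: H = RT/g = 287.0 × 279 / 9.799 = 8171.5 m.
Barometric formula: P = P₀ exp(−z/H).
z/H = 8270.0/8171.5 = 1.0121; exp(−1.0121) = 0.36345.
P = 996.1 × 0.36345 = 362.03 mbar.

P ≈ 362 mbar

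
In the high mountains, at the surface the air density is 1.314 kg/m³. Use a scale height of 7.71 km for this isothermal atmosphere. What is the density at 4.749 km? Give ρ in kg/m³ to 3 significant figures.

ρ ≈ 0.710 kg/m³

In an isothermal atmosphere, density decays like pressure: ρ = ρ₀ exp(−z/H).
z/H = 4749.0/7710.0 = 0.61595; exp(−0.61595) = 0.54013.
ρ = 1.314 × 0.54013 = 0.70973 kg/m³.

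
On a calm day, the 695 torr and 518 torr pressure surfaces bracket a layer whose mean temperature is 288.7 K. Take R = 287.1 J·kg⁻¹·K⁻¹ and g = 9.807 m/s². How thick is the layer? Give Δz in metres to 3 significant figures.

Hypsometric equation: Δz = (R T̄/g) ln(P₁/P₂).
R T̄/g = 287.1 × 288.7 / 9.807 = 8451.7 m.
ln(695/518) = ln(1.3417) = 0.29394.
Δz = 8451.7 × 0.29394 = 2484.3 m.

Δz ≈ 2480 m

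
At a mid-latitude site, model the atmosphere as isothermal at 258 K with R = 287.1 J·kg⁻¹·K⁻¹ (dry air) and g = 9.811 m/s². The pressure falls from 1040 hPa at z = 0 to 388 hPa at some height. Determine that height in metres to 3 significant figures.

z ≈ 7440 m

Scale height: H = RT/g = 287.1 × 258 / 9.811 = 7549.9 m.
Invert the barometric formula: z = H ln(P₀/P).
P₀/P = 1040/388 = 2.6804; ln(2.6804) = 0.98597.
z = 7549.9 × 0.98597 = 7444.0 m.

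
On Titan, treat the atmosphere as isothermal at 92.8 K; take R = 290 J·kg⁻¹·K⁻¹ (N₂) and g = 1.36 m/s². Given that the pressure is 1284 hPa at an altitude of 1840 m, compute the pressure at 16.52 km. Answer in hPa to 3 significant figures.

Scale height: H = RT/g = 290 × 92.8 / 1.36 = 19788 m.
Between two levels, P₂ = P₁ exp(−Δz/H) with Δz = z₂ − z₁.
Δz = 16520 − 1840.0 = 14680 m; Δz/H = 14680/19788 = 0.74186.
P₂ = 1284 × exp(−0.74186) = 1284 × 0.47623 = 611.48 hPa.

P ≈ 611 hPa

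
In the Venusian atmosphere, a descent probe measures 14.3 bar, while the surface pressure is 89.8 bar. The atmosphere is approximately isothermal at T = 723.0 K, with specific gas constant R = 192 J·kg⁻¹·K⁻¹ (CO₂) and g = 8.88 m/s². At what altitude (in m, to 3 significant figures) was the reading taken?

Scale height: H = RT/g = 192 × 723.0 / 8.88 = 15632 m.
Invert the barometric formula: z = H ln(P₀/P).
P₀/P = 89.8/14.3 = 6.2797; ln(6.2797) = 1.8373.
z = 15632 × 1.8373 = 28721 m.

z ≈ 28700 m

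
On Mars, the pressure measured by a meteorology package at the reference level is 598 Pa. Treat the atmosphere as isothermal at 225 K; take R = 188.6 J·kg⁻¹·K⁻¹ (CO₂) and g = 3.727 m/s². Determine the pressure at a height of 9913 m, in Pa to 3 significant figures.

Scale height: H = RT/g = 188.6 × 225 / 3.727 = 11386 m.
Barometric formula: P = P₀ exp(−z/H).
z/H = 9913.0/11386 = 0.87063; exp(−0.87063) = 0.41869.
P = 598 × 0.41869 = 250.38 Pa.

P ≈ 250 Pa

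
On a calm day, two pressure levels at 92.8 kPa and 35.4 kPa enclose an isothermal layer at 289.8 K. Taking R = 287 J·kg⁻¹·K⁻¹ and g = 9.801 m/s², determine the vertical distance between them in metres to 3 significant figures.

Hypsometric equation: Δz = (R T̄/g) ln(P₁/P₂).
R T̄/g = 287 × 289.8 / 9.801 = 8486.1 m.
ln(92.8/35.4) = ln(2.6215) = 0.96375.
Δz = 8486.1 × 0.96375 = 8178.5 m.

Δz ≈ 8180 m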